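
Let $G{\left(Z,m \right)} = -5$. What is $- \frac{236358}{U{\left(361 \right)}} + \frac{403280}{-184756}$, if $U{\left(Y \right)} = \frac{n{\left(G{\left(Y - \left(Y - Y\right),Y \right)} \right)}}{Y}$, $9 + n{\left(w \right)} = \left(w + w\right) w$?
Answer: $- \frac{3941091551602}{1893749} \approx -2.0811 \cdot 10^{6}$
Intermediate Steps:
$n{\left(w \right)} = -9 + 2 w^{2}$ ($n{\left(w \right)} = -9 + \left(w + w\right) w = -9 + 2 w w = -9 + 2 w^{2}$)
$U{\left(Y \right)} = \frac{41}{Y}$ ($U{\left(Y \right)} = \frac{-9 + 2 \left(-5\right)^{2}}{Y} = \frac{-9 + 2 \cdot 25}{Y} = \frac{-9 + 50}{Y} = \frac{41}{Y}$)
$- \frac{236358}{U{\left(361 \right)}} + \frac{403280}{-184756} = - \frac{236358}{41 \cdot \frac{1}{361}} + \frac{403280}{-184756} = - \frac{236358}{41 \cdot \frac{1}{361}} + 403280 \left(- \frac{1}{184756}\right) = - \frac{236358}{\frac{41}{361}} - \frac{100820}{46189} = \left(-236358\right) \frac{361}{41} - \frac{100820}{46189} = - \frac{85325238}{41} - \frac{100820}{46189} = - \frac{3941091551602}{1893749}$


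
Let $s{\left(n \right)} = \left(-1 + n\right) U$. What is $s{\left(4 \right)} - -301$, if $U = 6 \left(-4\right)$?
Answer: $229$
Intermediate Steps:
$U = -24$
$s{\left(n \right)} = 24 - 24 n$ ($s{\left(n \right)} = \left(-1 + n\right) \left(-24\right) = 24 - 24 n$)
$s{\left(4 \right)} - -301 = \left(24 - 96\right) - -301 = \left(24 - 96\right) + 301 = -72 + 301 = 229$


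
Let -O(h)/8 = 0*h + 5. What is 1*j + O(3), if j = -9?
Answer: -49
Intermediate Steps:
O(h) = -40 (O(h) = -8*(0*h + 5) = -8*(0 + 5) = -8*5 = -40)
1*j + O(3) = 1*(-9) - 40 = -9 - 40 = -49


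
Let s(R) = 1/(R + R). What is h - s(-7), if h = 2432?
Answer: 34049/14 ≈ 2432.1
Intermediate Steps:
s(R) = 1/(2*R)
h - s(-7) = 2432 - 1/(2*(-7)) = 2432 - (-1)/(2*7) = 2432 - 1*(-1/14) = 2432 + 1/14 = 34049/14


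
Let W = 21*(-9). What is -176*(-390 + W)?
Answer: 101904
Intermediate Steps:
W = -189
-176*(-390 + W) = -176*(-390 - 189) = -176*(-579) = 101904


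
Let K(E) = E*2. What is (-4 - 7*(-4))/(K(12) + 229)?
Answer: 24/253 ≈ 0.094862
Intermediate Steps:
K(E) = 2*E
(-4 - 7*(-4))/(K(12) + 229) = (-4 - 7*(-4))/(2*12 + 229) = (-4 + 28)/(24 + 229) = 24/253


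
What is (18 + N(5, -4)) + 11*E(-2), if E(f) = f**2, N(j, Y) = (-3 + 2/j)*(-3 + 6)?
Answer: 271/5 ≈ 54.200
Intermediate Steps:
N(j, Y) = -9 + 6/j (N(j, Y) = (-3 + 2/j)*3 = -9 + 6/j)
(18 + N(5, -4)) + 11*E(-2) = (18 + (-9 + 6/5)) + 11*(-2)**2 = (18 + (-9 + 6*(1/5))) + 11*4 = (18 + (-9 + 6/5)) + 44 = (18 - 39/5) + 44 = 51/5 + 44 = 271/5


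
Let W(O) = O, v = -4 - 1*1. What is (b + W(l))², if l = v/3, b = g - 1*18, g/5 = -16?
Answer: 89401/9 ≈ 9933.4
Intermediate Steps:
g = -80 (g = 5*(-16) = -80)
b = -98 (b = -80 - 1*18 = -80 - 18 = -98)
v = -5 (v = -4 - 1 = -5)
l = -5/3 ≈ -1.6667
(b + W(l))² = (-98 - 5/3)² = (-299/3)² = 89401/9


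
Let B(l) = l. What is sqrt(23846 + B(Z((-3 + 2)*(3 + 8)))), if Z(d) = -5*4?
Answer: 19*sqrt(66) ≈ 154.36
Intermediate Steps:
Z(d) = -20
sqrt(23846 + B(Z((-3 + 2)*(3 + 8)))) = sqrt(23846 - 20) = sqrt(23826) = 19*sqrt(66)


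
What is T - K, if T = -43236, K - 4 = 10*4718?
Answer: -90420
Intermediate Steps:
K = 47184 (K = 4 + 10*4718 = 4 + 47180 = 47184)
T - K = -43236 - 1*47184 = -43236 - 47184 = -90420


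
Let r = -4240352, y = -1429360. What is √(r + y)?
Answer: 12*I*√39373 ≈ 2381.1*I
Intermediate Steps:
√(r + y) = √(-4240352 - 1429360) = √(-5669712) = 12*I*√39373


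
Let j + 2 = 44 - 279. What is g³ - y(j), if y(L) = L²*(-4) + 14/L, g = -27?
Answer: 48583355/237 ≈ 2.0499e+5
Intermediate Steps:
j = -237 (j = -2 + (44 - 279) = -2 - 235 = -237)
y(L) = -4*L² + 14/L
g³ - y(j) = (-27)³ - 2*(7 - 2*(-237)³)/(-237) = -19683 - 2*(-1)*(7 - 2*(-13312053))/237 = -19683 - 2*(-1)*(7 + 26624106)/237 = -19683 - 2*(-1)*26624113/237 = -19683 - 1*(-53248226/237) = -19683 + 53248226/237 = 48583355/237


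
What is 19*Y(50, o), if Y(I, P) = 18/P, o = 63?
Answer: 38/7 ≈ 5.4286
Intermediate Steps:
19*Y(50, o) = 19*(18/63) = 19*(18*(1/63)) = 19*(2/7) = 38/7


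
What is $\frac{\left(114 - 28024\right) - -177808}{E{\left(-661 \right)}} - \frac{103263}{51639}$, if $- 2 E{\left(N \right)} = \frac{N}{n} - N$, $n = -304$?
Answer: $- \frac{1575697564297}{3470226865} \approx -454.06$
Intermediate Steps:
$E{\left(N \right)} = \frac{305 N}{608}$ ($E{\left(N \right)} = - \frac{\frac{N}{-304} - N}{2} = - \frac{N \left(- \frac{1}{304}\right) - N}{2} = - \frac{- \frac{N}{304} - N}{2} = - \frac{\left(- \frac{305}{304}\right) N}{2} = \frac{305 N}{608}$)
$\frac{\left(114 - 28024\right) - -177808}{E{\left(-661 \right)}} - \frac{103263}{51639} = \frac{\left(114 - 28024\right) - -177808}{\frac{305}{608} \left(-661\right)} - \frac{103263}{51639} = \frac{\left(114 - 28024\right) + 177808}{- \frac{201605}{608}} - \frac{34421}{17213} = \left(-27910 + 177808\right) \left(- \frac{608}{201605}\right) - \frac{34421}{17213} = 149898 \left(- \frac{608}{201605}\right) - \frac{34421}{17213} = - \frac{91137984}{201605} - \frac{34421}{17213} = - \frac{1575697564297}{3470226865}$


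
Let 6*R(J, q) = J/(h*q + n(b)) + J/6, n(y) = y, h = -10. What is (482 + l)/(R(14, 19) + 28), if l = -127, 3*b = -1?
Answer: 729738/58331 ≈ 12.510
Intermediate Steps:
b = -⅓ (b = (⅓)*(-1) = -⅓ ≈ -0.33333)
R(J, q) = J/36 + J/(6*(-⅓ - 10*q)) (R(J, q) = (J/(-10*q - ⅓) + J/6)/6 = (J/(-⅓ - 10*q) + J*(⅙))/6 = (J/(-⅓ - 10*q) + J/6)/6 = (J/6 + J/(-⅓ - 10*q))/6 = J/36 + J/(6*(-⅓ - 10*q)))
(482 + l)/(R(14, 19) + 28) = (482 - 127)/((1/36)*14*(-17 + 30*19)/(1 + 30*19) + 28) = 355/((1/36)*14*(-17 + 570)/(1 + 570) + 28) = 355/((1/36)*14*553/571 + 28) = 355/((1/36)*14*(1/571)*553 + 28) = 355/(3871/10278 + 28) = 355/(291655/10278) = 355*(10278/291655) = 729738/58331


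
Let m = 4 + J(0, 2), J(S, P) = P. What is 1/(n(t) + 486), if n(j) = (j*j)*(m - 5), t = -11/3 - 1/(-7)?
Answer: 441/219802 ≈ 0.0020064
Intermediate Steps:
t = -74/21 (t = -11*1/3 - 1*(-1/7) = -11/3 + 1/7 = -74/21 ≈ -3.5238)
m = 6 (m = 4 + 2 = 6)
n(j) = j**2 (n(j) = (j*j)*(6 - 5) = j**2*1 = j**2)
1/(n(t) + 486) = 1/((-74/21)**2 + 486) = 1/(5476/441 + 486) = 1/(219802/441) = 441/219802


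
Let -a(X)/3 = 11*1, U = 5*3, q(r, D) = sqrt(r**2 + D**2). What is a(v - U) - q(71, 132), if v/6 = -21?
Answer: -33 - sqrt(22465) ≈ -182.88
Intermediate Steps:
v = -126 (v = 6*(-21) = -126)
q(r, D) = sqrt(D**2 + r**2)
U = 15
a(X) = -33
a(v - U) - q(71, 132) = -33 - sqrt(132**2 + 71**2) = -33 - sqrt(17424 + 5041) = -33 - sqrt(22465)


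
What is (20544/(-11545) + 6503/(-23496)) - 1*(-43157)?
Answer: 11706267008281/271261320 ≈ 43155.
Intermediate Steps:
(20544/(-11545) + 6503/(-23496)) - 1*(-43157) = (20544*(-1/11545) + 6503*(-1/23496)) + 43157 = (-20544/11545 - 6503/23496) + 43157 = -557778959/271261320 + 43157 = 11706267008281/271261320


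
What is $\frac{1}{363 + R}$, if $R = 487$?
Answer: $\frac{1}{850} \approx 0.0011765$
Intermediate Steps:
$\frac{1}{363 + R} = \frac{1}{363 + 487} = \frac{1}{850}$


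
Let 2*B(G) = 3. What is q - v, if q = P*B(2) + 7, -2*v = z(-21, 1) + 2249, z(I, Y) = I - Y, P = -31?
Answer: 1074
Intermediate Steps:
B(G) = 3/2 (B(G) = (½)*3 = 3/2)
v = -2227/2 (v = -((-21 - 1*1) + 2249)/2 = -((-21 - 1) + 2249)/2 = -(-22 + 2249)/2 = -½*2227 = -2227/2 ≈ -1113.5)
q = -79/2 (q = -31*3/2 + 7 = -93/2 + 7 = -79/2 ≈ -39.500)
q - v = -79/2 - 1*(-2227/2) = -79/2 + 2227/2 = 1074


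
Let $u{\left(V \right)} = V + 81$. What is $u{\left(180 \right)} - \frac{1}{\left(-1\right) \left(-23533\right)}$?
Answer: $\frac{6142112}{23533} \approx 261.0$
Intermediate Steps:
$u{\left(V \right)} = 81 + V$
$u{\left(180 \right)} - \frac{1}{\left(-1\right) \left(-23533\right)} = \left(81 + 180\right) - \frac{1}{\left(-1\right) \left(-23533\right)} = 261 - \frac{1}{23533} = \frac{6142112}{23533}$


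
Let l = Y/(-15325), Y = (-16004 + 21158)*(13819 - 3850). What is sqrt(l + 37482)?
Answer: 8*sqrt(5009660358)/3065 ≈ 184.74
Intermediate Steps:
Y = 51380226 (Y = 5154*9969 = 51380226)
l = -51380226/15325 (l = 51380226/(-15325) = 51380226*(-1/15325) = -51380226/15325 ≈ -3352.7)
sqrt(l + 37482) = sqrt(-51380226/15325 + 37482) = sqrt(523031424/15325) = 8*sqrt(5009660358)/3065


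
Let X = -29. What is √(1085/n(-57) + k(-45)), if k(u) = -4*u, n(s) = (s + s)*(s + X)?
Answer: √4327988055/4902 ≈ 13.421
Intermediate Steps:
n(s) = 2*s*(-29 + s) (n(s) = (s + s)*(s - 29) = (2*s)*(-29 + s) = 2*s*(-29 + s))
√(1085/n(-57) + k(-45)) = √(1085/((2*(-57)*(-29 - 57))) - 4*(-45)) = √(1085/((2*(-57)*(-86))) + 180) = √(1085/9804 + 180) = √(1765805/9804) = √4327988055/4902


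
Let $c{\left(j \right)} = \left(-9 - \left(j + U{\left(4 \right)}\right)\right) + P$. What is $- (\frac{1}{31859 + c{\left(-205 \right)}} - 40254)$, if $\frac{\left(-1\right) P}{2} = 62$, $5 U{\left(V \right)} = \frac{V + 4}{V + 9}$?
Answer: $\frac{83547458713}{2075507} \approx 40254.0$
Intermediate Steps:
$U{\left(V \right)} = \frac{4 + V}{5 \left(9 + V\right)}$ ($U{\left(V \right)} = \frac{\left(V + 4\right) \frac{1}{V + 9}}{5} = \frac{\left(4 + V\right) \frac{1}{9 + V}}{5} = \frac{\frac{1}{9 + V} \left(4 + V\right)}{5} = \frac{4 + V}{5 \left(9 + V\right)}$)
$P = -124$ ($P = \left(-2\right) 62 = -124$)
$c{\left(j \right)} = - \frac{8653}{65} - j$ ($c{\left(j \right)} = \left(-9 - \left(j + \frac{4 + 4}{5 \left(9 + 4\right)}\right)\right) - 124 = \left(-9 - \left(j + \frac{1}{5} \cdot \frac{1}{13} \cdot 8\right)\right) - 124 = \left(-9 - \left(j + \frac{8}{65}\right)\right) - 124 = \left(-9 - \left(\frac{8}{65} + j\right)\right) - 124 = \left(- \frac{593}{65} - j\right) - 124 = - \frac{8653}{65} - j$)
$- (\frac{1}{31859 + c{\left(-205 \right)}} - 40254) = - (\frac{1}{31859 - - \frac{4672}{65}} - 40254) = - (\frac{1}{31859 + \left(- \frac{8653}{65} + 205\right)} - 40254) = - (\frac{1}{31859 + \frac{4672}{65}} - 40254) = - (\frac{1}{\frac{2075507}{65}} - 40254) = - (\frac{65}{2075507} - 40254) = \left(-1\right) \left(- \frac{83547458713}{2075507}\right) = \frac{83547458713}{2075507}$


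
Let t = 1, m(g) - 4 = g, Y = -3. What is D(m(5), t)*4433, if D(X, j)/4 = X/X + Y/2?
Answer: -8866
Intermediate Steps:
m(g) = 4 + g
D(X, j) = -2 (D(X, j) = 4*(X/X - 3/2) = 4*(1 - 3*½) = 4*(1 - 3/2) = 4*(-½) = -2)
D(m(5), t)*4433 = -2*4433 = -8866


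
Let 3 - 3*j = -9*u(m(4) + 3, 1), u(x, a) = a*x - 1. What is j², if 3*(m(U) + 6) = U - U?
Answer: 121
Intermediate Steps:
m(U) = -6 (m(U) = -6 + (U - U)/3 = -6 + (⅓)*0 = -6 + 0 = -6)
u(x, a) = -1 + a*x
j = -11 (j = 1 - (-3)*(-1 + 1*(-6 + 3)) = 1 - (-3)*(-1 + 1*(-3)) = 1 - (-3)*(-1 - 3) = 1 - (-3)*(-4) = 1 - ⅓*36 = 1 - 12 = -11)
j² = (-11)² = 121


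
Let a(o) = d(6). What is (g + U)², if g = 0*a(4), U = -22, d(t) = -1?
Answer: 484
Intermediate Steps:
a(o) = -1
g = 0 (g = 0*(-1) = 0)
(g + U)² = (0 - 22)² = (-22)² = 484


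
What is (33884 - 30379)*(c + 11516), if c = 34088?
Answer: 159842020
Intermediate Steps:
(33884 - 30379)*(c + 11516) = (33884 - 30379)*(34088 + 11516) = 3505*45604 = 159842020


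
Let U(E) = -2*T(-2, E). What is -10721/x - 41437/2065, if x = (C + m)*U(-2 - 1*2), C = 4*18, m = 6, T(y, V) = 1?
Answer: 15674693/322140 ≈ 48.658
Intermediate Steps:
U(E) = -2 (U(E) = -2*1 = -2)
C = 72
x = -156 (x = (72 + 6)*(-2) = 78*(-2) = -156)
-10721/x - 41437/2065 = -10721/(-156) - 41437/2065 = -10721*(-1/156) - 41437*1/2065 = 10721/156 - 41437/2065 = 15674693/322140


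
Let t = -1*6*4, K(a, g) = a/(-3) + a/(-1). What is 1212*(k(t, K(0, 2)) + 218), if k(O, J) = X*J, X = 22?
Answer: 264216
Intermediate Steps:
K(a, g) = -4*a/3 (K(a, g) = a*(-1/3) + a*(-1) = -a/3 - a = -4*a/3)
t = -24 (t = -6*4 = -24)
k(O, J) = 22*J
1212*(k(t, K(0, 2)) + 218) = 1212*(22*(-4/3*0) + 218) = 1212*(22*0 + 218) = 1212*(0 + 218) = 1212*218 = 264216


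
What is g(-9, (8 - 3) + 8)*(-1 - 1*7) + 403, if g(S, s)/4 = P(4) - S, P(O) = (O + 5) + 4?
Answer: -301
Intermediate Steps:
P(O) = 9 + O (P(O) = (5 + O) + 4 = 9 + O)
g(S, s) = 52 - 4*S (g(S, s) = 4*((9 + 4) - S) = 4*(13 - S) = 52 - 4*S)
g(-9, (8 - 3) + 8)*(-1 - 1*7) + 403 = (52 - 4*(-9))*(-1 - 1*7) + 403 = (52 + 36)*(-1 - 7) + 403 = 88*(-8) + 403 = -704 + 403 = -301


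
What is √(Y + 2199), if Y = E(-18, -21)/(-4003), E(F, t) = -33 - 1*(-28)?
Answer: √35236815806/4003 ≈ 46.893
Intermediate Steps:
E(F, t) = -5 (E(F, t) = -33 + 28 = -5)
Y = 5/4003 (Y = -5/(-4003) = -5*(-1/4003) = 5/4003 ≈ 0.0012491)
√(Y + 2199) = √(5/4003 + 2199) = √(8802602/4003) = √35236815806/4003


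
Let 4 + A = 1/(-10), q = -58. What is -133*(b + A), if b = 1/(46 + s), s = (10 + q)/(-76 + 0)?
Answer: 1201522/2215 ≈ 542.45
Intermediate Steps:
A = -41/10 (A = -4 + 1/(-10) = -4 - ⅒ = -41/10 ≈ -4.1000)
s = 12/19 (s = (10 - 58)/(-76 + 0) = -48/(-76) = -48*(-1/76) = 12/19 ≈ 0.63158)
b = 19/886 (b = 1/(46 + 12/19) = 1/(886/19) = 19/886 ≈ 0.021445)
-133*(b + A) = -133*(19/886 - 41/10) = -133*(-9034/2215) = 1201522/2215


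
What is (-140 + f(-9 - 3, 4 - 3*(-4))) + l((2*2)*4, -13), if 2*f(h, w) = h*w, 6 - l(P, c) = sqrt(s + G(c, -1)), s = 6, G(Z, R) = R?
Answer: -230 - sqrt(5) ≈ -232.24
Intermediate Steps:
l(P, c) = 6 - sqrt(5) (l(P, c) = 6 - sqrt(6 - 1) = 6 - sqrt(5))
f(h, w) = h*w/2 (f(h, w) = (h*w)/2 = h*w/2)
(-140 + f(-9 - 3, 4 - 3*(-4))) + l((2*2)*4, -13) = (-140 + (-9 - 3)*(4 - 3*(-4))/2) + (6 - sqrt(5)) = (-140 + (1/2)*(-12)*(4 + 12)) + (6 - sqrt(5)) = (-140 + (1/2)*(-12)*16) + (6 - sqrt(5)) = (-140 - 96) + (6 - sqrt(5)) = -236 + (6 - sqrt(5)) = -230 - sqrt(5)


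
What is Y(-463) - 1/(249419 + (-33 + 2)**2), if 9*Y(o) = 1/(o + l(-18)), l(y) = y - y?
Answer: -28283/115925940 ≈ -0.00024397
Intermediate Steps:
l(y) = 0
Y(o) = 1/(9*o) (Y(o) = 1/(9*(o + 0)) = 1/(9*o))
Y(-463) - 1/(249419 + (-33 + 2)**2) = (1/9)/(-463) - 1/(249419 + (-33 + 2)**2) = (1/9)*(-1/463) - 1/(249419 + (-31)**2) = -1/4167 - 1/(249419 + 961) = -1/4167 - 1/250380 = -28283/115925940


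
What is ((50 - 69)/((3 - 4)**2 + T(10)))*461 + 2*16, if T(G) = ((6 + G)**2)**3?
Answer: 536862185/16777217 ≈ 31.999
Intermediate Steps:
T(G) = (6 + G)**6
((50 - 69)/((3 - 4)**2 + T(10)))*461 + 2*16 = ((50 - 69)/((3 - 4)**2 + (6 + 10)**6))*461 + 2*16 = -19/((-1)**2 + 16**6)*461 + 32 = -19/(1 + 16777216)*461 + 32 = -19/16777217*461 + 32 = -8759/16777217 + 32 = 536862185/16777217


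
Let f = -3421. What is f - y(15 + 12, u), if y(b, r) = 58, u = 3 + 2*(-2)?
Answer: -3479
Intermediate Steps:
u = -1 (u = 3 - 4 = -1)
f - y(15 + 12, u) = -3421 - 1*58 = -3421 - 58 = -3479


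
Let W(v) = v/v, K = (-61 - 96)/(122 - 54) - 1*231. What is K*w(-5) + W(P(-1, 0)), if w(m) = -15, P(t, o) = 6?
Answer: 238043/68 ≈ 3500.6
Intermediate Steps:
K = -15865/68 (K = -157/68 - 231 = -15865/68 ≈ -233.31)
W(v) = 1
K*w(-5) + W(P(-1, 0)) = -15865/68*(-15) + 1 = 237975/68 + 1 = 238043/68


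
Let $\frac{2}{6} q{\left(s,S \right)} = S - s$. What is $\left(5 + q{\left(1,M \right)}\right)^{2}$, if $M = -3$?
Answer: $49$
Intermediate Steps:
$q{\left(s,S \right)} = - 3 s + 3 S$ ($q{\left(s,S \right)} = 3 \left(S - s\right) = - 3 s + 3 S$)
$\left(5 + q{\left(1,M \right)}\right)^{2} = \left(5 + \left(\left(-3\right) 1 + 3 \left(-3\right)\right)\right)^{2} = \left(5 - 12\right)^{2} = \left(-7\right)^{2} = 49$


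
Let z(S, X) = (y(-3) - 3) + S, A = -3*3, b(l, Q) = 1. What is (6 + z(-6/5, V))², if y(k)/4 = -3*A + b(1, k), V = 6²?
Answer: 323761/25 ≈ 12950.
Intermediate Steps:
A = -9
V = 36
y(k) = 112 (y(k) = 4*(-3*(-9) + 1) = 4*(27 + 1) = 4*28 = 112)
z(S, X) = 109 + S (z(S, X) = (112 - 3) + S = 109 + S)
(6 + z(-6/5, V))² = (6 + (109 - 6/5))² = (6 + 539/5)² = (569/5)² = 323761/25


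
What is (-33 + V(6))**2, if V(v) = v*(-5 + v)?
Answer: 729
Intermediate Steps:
(-33 + V(6))**2 = (-33 + 6*(-5 + 6))**2 = (-33 + 6*1)**2 = (-33 + 6)**2 = (-27)**2 = 729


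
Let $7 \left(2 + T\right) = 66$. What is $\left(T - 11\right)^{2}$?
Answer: $\frac{625}{49} \approx 12.755$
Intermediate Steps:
$T = \frac{52}{7}$ ($T = -2 + \frac{1}{7} \cdot 66 = -2 + \frac{66}{7} = \frac{52}{7} \approx 7.4286$)
$\left(T - 11\right)^{2} = \left(\frac{52}{7} - 11\right)^{2} = \left(- \frac{25}{7}\right)^{2} = \frac{625}{49}$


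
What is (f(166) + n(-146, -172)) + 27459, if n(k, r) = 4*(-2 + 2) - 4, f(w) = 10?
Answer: 27465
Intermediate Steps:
n(k, r) = -4 (n(k, r) = 4*0 - 4 = 0 - 4 = -4)
(f(166) + n(-146, -172)) + 27459 = (10 - 4) + 27459 = 6 + 27459 = 27465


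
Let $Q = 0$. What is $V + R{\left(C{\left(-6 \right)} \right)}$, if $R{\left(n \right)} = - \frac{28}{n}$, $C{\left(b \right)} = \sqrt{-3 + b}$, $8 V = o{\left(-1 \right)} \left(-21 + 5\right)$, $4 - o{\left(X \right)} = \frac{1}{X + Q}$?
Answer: $-10 + \frac{28 i}{3} \approx -10.0 + 9.3333 i$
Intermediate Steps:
$o{\left(X \right)} = 4 - \frac{1}{X}$ ($o{\left(X \right)} = 4 - \frac{1}{X + 0} = 4 - \frac{1}{X}$)
$V = -10$ ($V = \frac{\left(4 - \frac{1}{-1}\right) \left(-21 + 5\right)}{8} = \frac{\left(4 - -1\right) \left(-16\right)}{8} = \frac{\left(4 + 1\right) \left(-16\right)}{8} = \frac{5 \left(-16\right)}{8} = \frac{1}{8} \left(-80\right) = -10$)
$V + R{\left(C{\left(-6 \right)} \right)} = -10 - \frac{28}{\sqrt{-3 - 6}} = -10 - \frac{28}{\sqrt{-9}} = -10 - \frac{28}{3 i} = -10 - 28 \left(- \frac{i}{3}\right) = -10 + \frac{28 i}{3}$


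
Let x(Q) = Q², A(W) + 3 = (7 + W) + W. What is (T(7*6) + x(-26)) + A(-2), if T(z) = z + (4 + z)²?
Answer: 2834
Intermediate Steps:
A(W) = 4 + 2*W (A(W) = -3 + ((7 + W) + W) = -3 + (7 + 2*W) = 4 + 2*W)
(T(7*6) + x(-26)) + A(-2) = ((7*6 + (4 + 7*6)²) + (-26)²) + (4 + 2*(-2)) = ((42 + (4 + 42)²) + 676) + (4 - 4) = ((42 + 46²) + 676) + 0 = ((42 + 2116) + 676) + 0 = (2158 + 676) + 0 = 2834 + 0 = 2834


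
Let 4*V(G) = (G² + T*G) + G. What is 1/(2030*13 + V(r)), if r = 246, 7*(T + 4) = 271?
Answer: 7/306008 ≈ 2.2875e-5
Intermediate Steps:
T = 243/7 (T = -4 + (⅐)*271 = -4 + 271/7 = 243/7 ≈ 34.714)
V(G) = G²/4 + 125*G/14 (V(G) = ((G² + 243*G/7) + G)/4 = (G² + 250*G/7)/4 = G²/4 + 125*G/14)
1/(2030*13 + V(r)) = 1/(2030*13 + (1/28)*246*(250 + 7*246)) = 1/(26390 + (1/28)*246*(250 + 1722)) = 1/(26390 + (1/28)*246*1972) = 1/(26390 + 121278/7) = 1/(306008/7) = 7/306008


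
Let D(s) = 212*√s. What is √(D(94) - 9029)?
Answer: √(-9029 + 212*√94) ≈ 83.508*I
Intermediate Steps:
√(D(94) - 9029) = √(212*√94 - 9029) = √(-9029 + 212*√94)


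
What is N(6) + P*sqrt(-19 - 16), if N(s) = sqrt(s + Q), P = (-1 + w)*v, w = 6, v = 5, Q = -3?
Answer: sqrt(3) + 25*I*sqrt(35) ≈ 1.732 + 147.9*I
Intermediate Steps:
P = 25 (P = (-1 + 6)*5 = 5*5 = 25)
N(s) = sqrt(-3 + s) (N(s) = sqrt(s - 3) = sqrt(-3 + s))
N(6) + P*sqrt(-19 - 16) = sqrt(-3 + 6) + 25*sqrt(-19 - 16) = sqrt(3) + 25*sqrt(-35) = sqrt(3) + 25*(I*sqrt(35)) = sqrt(3) + 25*I*sqrt(35)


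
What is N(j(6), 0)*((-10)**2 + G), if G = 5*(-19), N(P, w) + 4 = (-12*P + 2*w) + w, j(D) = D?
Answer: -380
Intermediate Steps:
N(P, w) = -4 - 12*P + 3*w (N(P, w) = -4 + ((-12*P + 2*w) + w) = -4 + (-12*P + 3*w) = -4 - 12*P + 3*w)
G = -95
N(j(6), 0)*((-10)**2 + G) = (-4 - 12*6 + 3*0)*((-10)**2 - 95) = (-4 - 72 + 0)*(100 - 95) = -76*5 = -380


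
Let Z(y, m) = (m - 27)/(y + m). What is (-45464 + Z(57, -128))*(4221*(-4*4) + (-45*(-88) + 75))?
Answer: 204967829289/71 ≈ 2.8869e+9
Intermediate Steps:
Z(y, m) = (-27 + m)/(m + y)
(-45464 + Z(57, -128))*(4221*(-4*4) + (-45*(-88) + 75)) = (-45464 + (-27 - 128)/(-128 + 57))*(4221*(-4*4) + (-45*(-88) + 75)) = (-45464 - 155/(-71))*(4221*(-16) + (3960 + 75)) = (-45464 - 1/71*(-155))*(-67536 + 4035) = (-45464 + 155/71)*(-63501) = -3227789/71*(-63501) = 204967829289/71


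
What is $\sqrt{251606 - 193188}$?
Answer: $\sqrt{58418} \approx 241.7$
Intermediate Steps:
$\sqrt{251606 - 193188} = \sqrt{58418}$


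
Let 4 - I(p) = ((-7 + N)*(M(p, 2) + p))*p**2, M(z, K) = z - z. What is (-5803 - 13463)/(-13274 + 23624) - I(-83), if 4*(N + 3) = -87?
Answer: 125264196581/6900 ≈ 1.8154e+7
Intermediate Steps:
N = -99/4 (N = -3 + (1/4)*(-87) = -3 - 87/4 = -99/4 ≈ -24.750)
M(z, K) = 0
I(p) = 4 + 127*p**3/4 (I(p) = 4 - (-7 - 99/4)*(0 + p)*p**2 = 4 - (-127*p/4)*p**2 = 4 - (-127)*p**3/4 = 4 + 127*p**3/4)
(-5803 - 13463)/(-13274 + 23624) - I(-83) = (-5803 - 13463)/(-13274 + 23624) - (4 + (127/4)*(-83)**3) = -19266/10350 - (4 + (127/4)*(-571787)) = -19266*1/10350 - (4 - 72616949/4) = -3211/1725 - 1*(-72616933/4) = -3211/1725 + 72616933/4 = 125264196581/6900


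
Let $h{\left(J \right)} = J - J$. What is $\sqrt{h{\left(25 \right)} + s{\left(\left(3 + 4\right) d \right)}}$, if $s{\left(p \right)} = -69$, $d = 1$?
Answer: $i \sqrt{69} \approx 8.3066 i$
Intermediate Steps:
$h{\left(J \right)} = 0$
$\sqrt{h{\left(25 \right)} + s{\left(\left(3 + 4\right) d \right)}} = \sqrt{0 - 69} = \sqrt{-69} = i \sqrt{69}$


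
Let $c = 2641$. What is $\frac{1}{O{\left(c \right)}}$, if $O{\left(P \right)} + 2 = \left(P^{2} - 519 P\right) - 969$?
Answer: $\frac{1}{5603231} \approx 1.7847 \cdot 10^{-7}$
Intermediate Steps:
$O{\left(P \right)} = -971 + P^{2} - 519 P$ ($O{\left(P \right)} = -2 - \left(969 - P^{2} + 519 P\right) = -971 + P^{2} - 519 P$)
$\frac{1}{O{\left(c \right)}} = \frac{1}{-971 + 2641^{2} - 1370679} = \frac{1}{-971 + 6974881 - 1370679} = \frac{1}{5603231}$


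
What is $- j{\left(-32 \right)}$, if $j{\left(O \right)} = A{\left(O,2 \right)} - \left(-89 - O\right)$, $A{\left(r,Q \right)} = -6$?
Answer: $-51$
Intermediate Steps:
$j{\left(O \right)} = 83 + O$ ($j{\left(O \right)} = -6 - \left(-89 - O\right) = -6 + \left(89 + O\right) = 83 + O$)
$- j{\left(-32 \right)} = - (83 - 32) = \left(-1\right) 51 = -51$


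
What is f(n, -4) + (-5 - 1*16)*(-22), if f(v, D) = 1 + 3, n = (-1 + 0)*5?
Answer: 466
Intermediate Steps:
n = -5 (n = -1*5 = -5)
f(v, D) = 4
f(n, -4) + (-5 - 1*16)*(-22) = 4 + (-5 - 1*16)*(-22) = 4 + (-5 - 16)*(-22) = 4 - 21*(-22) = 4 + 462 = 466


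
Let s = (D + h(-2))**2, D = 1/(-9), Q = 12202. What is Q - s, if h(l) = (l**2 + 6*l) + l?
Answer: 980081/81 ≈ 12100.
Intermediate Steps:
D = -1/9 ≈ -0.11111
h(l) = l**2 + 7*l
s = 8281/81 (s = (-1/9 - 2*(7 - 2))**2 = (-1/9 - 2*5)**2 = (-1/9 - 10)**2 = (-91/9)**2 = 8281/81 ≈ 102.23)
Q - s = 12202 - 1*8281/81 = 12202 - 8281/81 = 980081/81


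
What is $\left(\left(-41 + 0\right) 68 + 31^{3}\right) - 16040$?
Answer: $10963$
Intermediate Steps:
$\left(\left(-41 + 0\right) 68 + 31^{3}\right) - 16040 = \left(\left(-41\right) 68 + 29791\right) - 16040 = \left(-2788 + 29791\right) - 16040 = 27003 - 16040 = 10963$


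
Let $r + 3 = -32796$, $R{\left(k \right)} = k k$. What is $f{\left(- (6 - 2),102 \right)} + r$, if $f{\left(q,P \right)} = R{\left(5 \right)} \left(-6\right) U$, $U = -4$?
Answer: $-32199$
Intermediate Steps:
$R{\left(k \right)} = k^{2}$
$r = -32799$ ($r = -3 - 32796 = -32799$)
$f{\left(q,P \right)} = 600$ ($f{\left(q,P \right)} = 5^{2} \left(-6\right) \left(-4\right) = 25 \left(-6\right) \left(-4\right) = \left(-150\right) \left(-4\right) = 600$)
$f{\left(- (6 - 2),102 \right)} + r = 600 - 32799 = -32199$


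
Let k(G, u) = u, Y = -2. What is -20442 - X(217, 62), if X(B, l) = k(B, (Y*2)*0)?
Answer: -20442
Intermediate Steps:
X(B, l) = 0 (X(B, l) = -2*2*0 = -4*0 = 0)
-20442 - X(217, 62) = -20442 - 1*0 = -20442 + 0 = -20442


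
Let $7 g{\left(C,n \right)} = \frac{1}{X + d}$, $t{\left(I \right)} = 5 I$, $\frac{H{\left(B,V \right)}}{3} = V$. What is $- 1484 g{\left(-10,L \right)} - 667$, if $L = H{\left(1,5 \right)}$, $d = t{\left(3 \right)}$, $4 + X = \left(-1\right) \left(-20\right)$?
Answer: $- \frac{20889}{31} \approx -673.84$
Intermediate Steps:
$X = 16$ ($X = -4 - -20 = -4 + 20 = 16$)
$H{\left(B,V \right)} = 3 V$
$d = 15$ ($d = 5 \cdot 3 = 15$)
$L = 15$ ($L = 3 \cdot 5 = 15$)
$g{\left(C,n \right)} = \frac{1}{217}$ ($g{\left(C,n \right)} = \frac{1}{7 \left(16 + 15\right)} = \frac{1}{7 \cdot 31} = \frac{1}{7} \cdot \frac{1}{31} = \frac{1}{217}$)
$- 1484 g{\left(-10,L \right)} - 667 = \left(-1484\right) \frac{1}{217} - 667 = - \frac{212}{31} - 667 = - \frac{20889}{31}$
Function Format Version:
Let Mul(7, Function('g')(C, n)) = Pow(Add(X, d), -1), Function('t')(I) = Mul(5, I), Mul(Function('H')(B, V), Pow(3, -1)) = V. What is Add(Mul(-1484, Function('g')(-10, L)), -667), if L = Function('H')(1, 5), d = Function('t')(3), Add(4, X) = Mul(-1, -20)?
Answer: Rational(-20889, 31) ≈ -673.84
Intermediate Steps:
X = 16 (X = Add(-4, Mul(-1, -20)) = Add(-4, 20) = 16)
Function('H')(B, V) = Mul(3, V)
d = 15 (d = Mul(5, 3) = 15)
L = 15 (L = Mul(3, 5) = 15)
Function('g')(C, n) = Rational(1, 217) (Function('g')(C, n) = Mul(Rational(1, 7), Pow(Add(16, 15), -1)) = Mul(Rational(1, 7), Pow(31, -1)) = Mul(Rational(1, 7), Rational(1, 31)) = Rational(1, 217))
Add(Mul(-1484, Function('g')(-10, L)), -667) = Add(Mul(-1484, Rational(1, 217)), -667) = Add(Rational(-212, 31), -667) = Rational(-20889, 31)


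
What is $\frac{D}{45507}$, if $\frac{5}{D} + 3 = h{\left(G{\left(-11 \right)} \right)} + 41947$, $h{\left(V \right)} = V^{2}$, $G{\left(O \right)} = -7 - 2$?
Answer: $\frac{1}{382486335} \approx 2.6145 \cdot 10^{-9}$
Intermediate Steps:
$G{\left(O \right)} = -9$
$D = \frac{1}{8405}$ ($D = \frac{5}{-3 + \left(\left(-9\right)^{2} + 41947\right)} = \frac{5}{-3 + \left(81 + 41947\right)} = \frac{5}{-3 + 42028} = \frac{5}{42025} = 5 \cdot \frac{1}{42025} = \frac{1}{8405} \approx 0.00011898$)
$\frac{D}{45507} = \frac{1}{8405 \cdot 45507} = \frac{1}{8405} \cdot \frac{1}{45507} = \frac{1}{382486335}$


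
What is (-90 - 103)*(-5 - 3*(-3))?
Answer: -772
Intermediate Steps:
(-90 - 103)*(-5 - 3*(-3)) = -193*(-5 + 9) = -193*4 = -772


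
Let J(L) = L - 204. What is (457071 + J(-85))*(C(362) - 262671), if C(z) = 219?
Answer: -119883349464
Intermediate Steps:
J(L) = -204 + L
(457071 + J(-85))*(C(362) - 262671) = (457071 + (-204 - 85))*(219 - 262671) = (457071 - 289)*(-262452) = 456782*(-262452) = -119883349464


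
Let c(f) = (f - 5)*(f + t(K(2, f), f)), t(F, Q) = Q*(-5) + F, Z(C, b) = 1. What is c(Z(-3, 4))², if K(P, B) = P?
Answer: 64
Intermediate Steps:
t(F, Q) = F - 5*Q (t(F, Q) = -5*Q + F = F - 5*Q)
c(f) = (-5 + f)*(2 - 4*f) (c(f) = (f - 5)*(f + (2 - 5*f)) = (-5 + f)*(2 - 4*f))
c(Z(-3, 4))² = (-10 - 4*1² + 22*1)² = (-10 - 4*1 + 22)² = (-10 - 4 + 22)² = 8² = 64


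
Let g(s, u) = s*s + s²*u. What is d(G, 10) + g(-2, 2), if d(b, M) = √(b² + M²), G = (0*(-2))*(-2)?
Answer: 22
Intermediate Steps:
g(s, u) = s² + u*s²
G = 0 (G = 0*(-2) = 0)
d(b, M) = √(M² + b²)
d(G, 10) + g(-2, 2) = √(10² + 0²) + (-2)²*(1 + 2) = √(100 + 0) + 4*3 = √100 + 12 = 10 + 12 = 22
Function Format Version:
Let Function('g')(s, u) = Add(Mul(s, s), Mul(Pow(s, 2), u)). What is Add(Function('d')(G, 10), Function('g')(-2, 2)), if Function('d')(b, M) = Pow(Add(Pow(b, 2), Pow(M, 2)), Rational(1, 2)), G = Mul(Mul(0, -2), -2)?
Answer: 22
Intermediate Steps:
Function('g')(s, u) = Add(Pow(s, 2), Mul(u, Pow(s, 2)))
G = 0 (G = Mul(0, -2) = 0)
Function('d')(b, M) = Pow(Add(Pow(M, 2), Pow(b, 2)), Rational(1, 2))
Add(Function('d')(G, 10), Function('g')(-2, 2)) = Add(Pow(Add(Pow(10, 2), Pow(0, 2)), Rational(1, 2)), Mul(Pow(-2, 2), Add(1, 2))) = Add(Pow(Add(100, 0), Rational(1, 2)), Mul(4, 3)) = Add(Pow(100, Rational(1, 2)), 12) = Add(10, 12) = 22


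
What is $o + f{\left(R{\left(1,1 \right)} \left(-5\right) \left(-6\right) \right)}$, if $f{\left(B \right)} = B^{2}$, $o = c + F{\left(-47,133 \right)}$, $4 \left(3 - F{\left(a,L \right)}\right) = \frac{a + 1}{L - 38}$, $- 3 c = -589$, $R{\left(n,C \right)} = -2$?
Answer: $\frac{2165689}{570} \approx 3799.5$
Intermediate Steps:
$c = \frac{589}{3}$ ($c = \left(- \frac{1}{3}\right) \left(-589\right) = \frac{589}{3} \approx 196.33$)
$F{\left(a,L \right)} = 3 - \frac{1 + a}{4 \left(-38 + L\right)}$ ($F{\left(a,L \right)} = 3 - \frac{\left(a + 1\right) \frac{1}{L - 38}}{4} = 3 - \frac{\left(1 + a\right) \frac{1}{-38 + L}}{4} = 3 - \frac{\frac{1}{-38 + L} \left(1 + a\right)}{4} = 3 - \frac{1 + a}{4 \left(-38 + L\right)}$)
$o = \frac{113689}{570}$ ($o = \frac{589}{3} + \frac{-457 - -47 + 12 \cdot 133}{4 \left(-38 + 133\right)} = \frac{589}{3} + \frac{-457 + 47 + 1596}{4 \cdot 95} = \frac{589}{3} + \frac{1}{4} \cdot \frac{1}{95} \cdot 1186 = \frac{589}{3} + \frac{593}{190} = \frac{113689}{570} \approx 199.45$)
$o + f{\left(R{\left(1,1 \right)} \left(-5\right) \left(-6\right) \right)} = \frac{113689}{570} + \left(\left(-2\right) \left(-5\right) \left(-6\right)\right)^{2} = \frac{113689}{570} + \left(10 \left(-6\right)\right)^{2} = \frac{113689}{570} + \left(-60\right)^{2} = \frac{113689}{570} + 3600 = \frac{2165689}{570}$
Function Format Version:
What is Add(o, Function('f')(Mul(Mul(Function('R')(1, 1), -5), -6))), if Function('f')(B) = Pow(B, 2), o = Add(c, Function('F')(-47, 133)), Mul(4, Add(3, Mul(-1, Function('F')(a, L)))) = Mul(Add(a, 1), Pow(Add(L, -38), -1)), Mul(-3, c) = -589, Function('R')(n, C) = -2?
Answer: Rational(2165689, 570) ≈ 3799.5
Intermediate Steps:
c = Rational(589, 3) (c = Mul(Rational(-1, 3), -589) = Rational(589, 3) ≈ 196.33)
Function('F')(a, L) = Add(3, Mul(Rational(-1, 4), Pow(Add(-38, L), -1), Add(1, a))) (Function('F')(a, L) = Add(3, Mul(Rational(-1, 4), Mul(Add(a, 1), Pow(Add(L, -38), -1)))) = Add(3, Mul(Rational(-1, 4), Mul(Add(1, a), Pow(Add(-38, L), -1)))) = Add(3, Mul(Rational(-1, 4), Mul(Pow(Add(-38, L), -1), Add(1, a)))) = Add(3, Mul(Rational(-1, 4), Pow(Add(-38, L), -1), Add(1, a))))
o = Rational(113689, 570) (o = Add(Rational(589, 3), Mul(Rational(1, 4), Pow(Add(-38, 133), -1), Add(-457, Mul(-1, -47), Mul(12, 133)))) = Add(Rational(589, 3), Mul(Rational(1, 4), Pow(95, -1), Add(-457, 47, 1596))) = Add(Rational(589, 3), Mul(Rational(1, 4), Rational(1, 95), 1186)) = Add(Rational(589, 3), Rational(593, 190)) = Rational(113689, 570) ≈ 199.45)
Add(o, Function('f')(Mul(Mul(Function('R')(1, 1), -5), -6))) = Add(Rational(113689, 570), Pow(Mul(Mul(-2, -5), -6), 2)) = Add(Rational(113689, 570), Pow(Mul(10, -6), 2)) = Add(Rational(113689, 570), Pow(-60, 2)) = Add(Rational(113689, 570), 3600) = Rational(2165689, 570)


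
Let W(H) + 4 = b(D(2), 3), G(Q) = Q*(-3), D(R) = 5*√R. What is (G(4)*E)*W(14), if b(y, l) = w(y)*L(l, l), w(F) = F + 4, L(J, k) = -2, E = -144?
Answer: -20736 - 17280*√2 ≈ -45174.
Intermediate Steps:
w(F) = 4 + F
b(y, l) = -8 - 2*y (b(y, l) = (4 + y)*(-2) = -8 - 2*y)
G(Q) = -3*Q
W(H) = -12 - 10*√2 (W(H) = -4 + (-8 - 10*√2) = -12 - 10*√2)
(G(4)*E)*W(14) = (-3*4*(-144))*(-12 - 10*√2) = (-12*(-144))*(-12 - 10*√2) = 1728*(-12 - 10*√2) = -20736 - 17280*√2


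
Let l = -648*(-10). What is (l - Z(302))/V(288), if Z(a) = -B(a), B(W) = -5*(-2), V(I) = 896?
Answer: 3245/448 ≈ 7.2433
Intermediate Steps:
B(W) = 10
l = 6480
Z(a) = -10 (Z(a) = -1*10 = -10)
(l - Z(302))/V(288) = (6480 - 1*(-10))/896 = (6480 + 10)*(1/896) = 6490*(1/896) = 3245/448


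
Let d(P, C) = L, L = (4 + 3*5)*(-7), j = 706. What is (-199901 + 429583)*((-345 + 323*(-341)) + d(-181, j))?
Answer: -25407652522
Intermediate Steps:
L = -133 (L = (4 + 15)*(-7) = 19*(-7) = -133)
d(P, C) = -133
(-199901 + 429583)*((-345 + 323*(-341)) + d(-181, j)) = (-199901 + 429583)*((-345 + 323*(-341)) - 133) = 229682*((-345 - 110143) - 133) = 229682*(-110488 - 133) = 229682*(-110621) = -25407652522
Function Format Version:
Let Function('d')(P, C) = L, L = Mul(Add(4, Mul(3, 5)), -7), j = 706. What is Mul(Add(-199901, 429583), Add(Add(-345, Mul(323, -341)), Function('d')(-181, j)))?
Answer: -25407652522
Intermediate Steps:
L = -133 (L = Mul(Add(4, 15), -7) = Mul(19, -7) = -133)
Function('d')(P, C) = -133
Mul(Add(-199901, 429583), Add(Add(-345, Mul(323, -341)), Function('d')(-181, j))) = Mul(Add(-199901, 429583), Add(Add(-345, Mul(323, -341)), -133)) = Mul(229682, Add(Add(-345, -110143), -133)) = Mul(229682, Add(-110488, -133)) = Mul(229682, -110621) = -25407652522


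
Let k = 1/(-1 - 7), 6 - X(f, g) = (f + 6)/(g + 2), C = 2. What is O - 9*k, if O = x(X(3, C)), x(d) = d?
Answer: 39/8 ≈ 4.8750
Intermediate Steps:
X(f, g) = 6 - (6 + f)/(2 + g) (X(f, g) = 6 - (f + 6)/(g + 2) = 6 - (6 + f)/(2 + g))
k = -⅛ (k = 1/(-8) = -⅛ ≈ -0.12500)
O = 15/4 (O = (6 - 1*3 + 6*2)/(2 + 2) = (6 - 3 + 12)/4 = (¼)*15 = 15/4 ≈ 3.7500)
O - 9*k = 15/4 - 9*(-⅛) = 15/4 + 9/8 = 39/8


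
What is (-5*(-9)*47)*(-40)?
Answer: -84600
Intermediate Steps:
(-5*(-9)*47)*(-40) = (45*47)*(-40) = 2115*(-40) = -84600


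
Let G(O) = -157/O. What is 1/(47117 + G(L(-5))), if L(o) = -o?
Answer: 5/235428 ≈ 2.1238e-5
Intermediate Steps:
1/(47117 + G(L(-5))) = 1/(47117 - 157/((-1*(-5)))) = 1/(47117 - 157/5) = 1/(235428/5) = 5/235428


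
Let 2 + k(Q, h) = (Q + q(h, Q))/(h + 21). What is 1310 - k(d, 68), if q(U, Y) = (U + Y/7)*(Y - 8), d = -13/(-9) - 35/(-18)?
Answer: 265538345/201852 ≈ 1315.5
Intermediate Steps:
d = 61/18 (d = -13*(-⅑) - 35*(-1/18) = 13/9 + 35/18 = 61/18 ≈ 3.3889)
q(U, Y) = (-8 + Y)*(U + Y/7) (q(U, Y) = (U + Y*(⅐))*(-8 + Y) = (U + Y/7)*(-8 + Y) = (-8 + Y)*(U + Y/7))
k(Q, h) = -2 + (-8*h - Q/7 + Q²/7 + Q*h)/(21 + h) (k(Q, h) = -2 + (Q + (-8*h - 8*Q/7 + Q²/7 + h*Q))/(h + 21) = -2 + (Q + (-8*h - 8*Q/7 + Q²/7 + Q*h))/(21 + h) = -2 + (-8*h - Q/7 + Q²/7 + Q*h)/(21 + h))
1310 - k(d, 68) = 1310 - (-294 + (61/18)² - 1*61/18 - 70*68 + 7*(61/18)*68)/(7*(21 + 68)) = 1310 - (-294 + 3721/324 - 61/18 - 4760 + 14518/9)/(7*89) = 1310 - (-1112225)/(7*89*324) = 1310 - 1*(-1112225/201852) = 1310 + 1112225/201852 = 265538345/201852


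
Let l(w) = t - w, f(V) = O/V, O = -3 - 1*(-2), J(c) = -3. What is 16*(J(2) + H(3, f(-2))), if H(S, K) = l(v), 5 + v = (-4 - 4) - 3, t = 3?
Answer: 256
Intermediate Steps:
O = -1 (O = -3 + 2 = -1)
v = -16 (v = -5 + ((-4 - 4) - 3) = -5 + (-8 - 3) = -5 - 11 = -16)
f(V) = -1/V
l(w) = 3 - w
H(S, K) = 19 (H(S, K) = 3 - 1*(-16) = 3 + 16 = 19)
16*(J(2) + H(3, f(-2))) = 16*(-3 + 19) = 16*16 = 256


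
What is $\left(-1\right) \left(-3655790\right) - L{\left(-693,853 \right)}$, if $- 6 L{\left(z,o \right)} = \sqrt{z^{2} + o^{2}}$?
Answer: $3655790 + \frac{\sqrt{1207858}}{6} \approx 3.656 \cdot 10^{6}$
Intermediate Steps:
$L{\left(z,o \right)} = - \frac{\sqrt{o^{2} + z^{2}}}{6}$ ($L{\left(z,o \right)} = - \frac{\sqrt{z^{2} + o^{2}}}{6} = - \frac{\sqrt{o^{2} + z^{2}}}{6}$)
$\left(-1\right) \left(-3655790\right) - L{\left(-693,853 \right)} = \left(-1\right) \left(-3655790\right) - - \frac{\sqrt{853^{2} + \left(-693\right)^{2}}}{6} = 3655790 - - \frac{\sqrt{727609 + 480249}}{6} = 3655790 - - \frac{\sqrt{1207858}}{6} = 3655790 + \frac{\sqrt{1207858}}{6}$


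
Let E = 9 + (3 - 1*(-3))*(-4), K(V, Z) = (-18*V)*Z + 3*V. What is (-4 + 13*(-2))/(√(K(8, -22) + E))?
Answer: -10*√353/353 ≈ -0.53225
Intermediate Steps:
K(V, Z) = 3*V - 18*V*Z (K(V, Z) = -18*V*Z + 3*V = 3*V - 18*V*Z)
E = -15 (E = 9 + (3 + 3)*(-4) = 9 + 6*(-4) = 9 - 24 = -15)
(-4 + 13*(-2))/(√(K(8, -22) + E)) = (-4 + 13*(-2))/(√(3*8*(1 - 6*(-22)) - 15)) = (-4 - 26)/(√(3*8*(1 + 132) - 15)) = -30/√(3*8*133 - 15) = -30/√(3192 - 15) = -30*√353/1059 = -10*√353/353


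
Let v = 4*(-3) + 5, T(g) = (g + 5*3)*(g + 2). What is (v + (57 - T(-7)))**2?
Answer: 8100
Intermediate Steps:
T(g) = (2 + g)*(15 + g) (T(g) = (g + 15)*(2 + g) = (15 + g)*(2 + g) = (2 + g)*(15 + g))
v = -7 (v = -12 + 5 = -7)
(v + (57 - T(-7)))**2 = (-7 + (57 - (30 + (-7)**2 + 17*(-7))))**2 = (-7 + (57 - (30 + 49 - 119)))**2 = (-7 + (57 - 1*(-40)))**2 = (-7 + (57 + 40))**2 = (-7 + 97)**2 = 90**2 = 8100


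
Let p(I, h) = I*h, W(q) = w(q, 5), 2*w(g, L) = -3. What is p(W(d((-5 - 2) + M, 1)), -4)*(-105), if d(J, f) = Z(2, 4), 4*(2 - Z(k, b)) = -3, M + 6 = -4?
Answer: -630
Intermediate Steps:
M = -10 (M = -6 - 4 = -10)
w(g, L) = -3/2 (w(g, L) = (½)*(-3) = -3/2)
Z(k, b) = 11/4 (Z(k, b) = 2 - ¼*(-3) = 2 + ¾ = 11/4)
d(J, f) = 11/4
W(q) = -3/2
p(W(d((-5 - 2) + M, 1)), -4)*(-105) = -3/2*(-4)*(-105) = 6*(-105) = -630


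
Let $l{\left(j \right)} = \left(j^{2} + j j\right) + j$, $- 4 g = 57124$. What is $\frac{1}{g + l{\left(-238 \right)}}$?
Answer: $\frac{1}{98769} \approx 1.0125 \cdot 10^{-5}$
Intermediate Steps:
$g = -14281$ ($g = \left(- \frac{1}{4}\right) 57124 = -14281$)
$l{\left(j \right)} = j + 2 j^{2}$ ($l{\left(j \right)} = \left(j^{2} + j^{2}\right) + j = 2 j^{2} + j = j + 2 j^{2}$)
$\frac{1}{g + l{\left(-238 \right)}} = \frac{1}{-14281 - 238 \left(1 + 2 \left(-238\right)\right)} = \frac{1}{-14281 - 238 \left(1 - 476\right)} = \frac{1}{-14281 - -113050} = \frac{1}{-14281 + 113050} = \frac{1}{98769}$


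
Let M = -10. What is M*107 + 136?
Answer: -934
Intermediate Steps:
M*107 + 136 = -10*107 + 136 = -1070 + 136 = -934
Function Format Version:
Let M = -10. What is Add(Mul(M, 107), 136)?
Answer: -934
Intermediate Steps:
Add(Mul(M, 107), 136) = Add(Mul(-10, 107), 136) = Add(-1070, 136) = -934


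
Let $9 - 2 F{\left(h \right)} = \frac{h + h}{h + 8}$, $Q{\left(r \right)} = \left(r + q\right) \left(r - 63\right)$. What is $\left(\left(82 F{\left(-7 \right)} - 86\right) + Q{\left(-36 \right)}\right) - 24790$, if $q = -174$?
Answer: $-3143$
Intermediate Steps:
$Q{\left(r \right)} = \left(-174 + r\right) \left(-63 + r\right)$ ($Q{\left(r \right)} = \left(r - 174\right) \left(r - 63\right) = \left(-174 + r\right) \left(-63 + r\right)$)
$F{\left(h \right)} = \frac{9}{2} - \frac{h}{8 + h}$ ($F{\left(h \right)} = \frac{9}{2} - \frac{\left(h + h\right) \frac{1}{h + 8}}{2} = \frac{9}{2} - \frac{2 h \frac{1}{8 + h}}{2} = \frac{9}{2} - \frac{h}{8 + h}$)
$\left(\left(82 F{\left(-7 \right)} - 86\right) + Q{\left(-36 \right)}\right) - 24790 = \left(\left(82 \frac{72 + 7 \left(-7\right)}{2 \left(8 - 7\right)} - 86\right) + \left(10962 + \left(-36\right)^{2} - -8532\right)\right) - 24790 = \left(\left(82 \frac{72 - 49}{2 \cdot 1} - 86\right) + \left(10962 + 1296 + 8532\right)\right) - 24790 = \left(\left(82 \cdot \frac{1}{2} \cdot 1 \cdot 23 - 86\right) + 20790\right) - 24790 = \left(\left(82 \cdot \frac{23}{2} - 86\right) + 20790\right) - 24790 = \left(\left(943 - 86\right) + 20790\right) - 24790 = \left(857 + 20790\right) - 24790 = 21647 - 24790 = -3143$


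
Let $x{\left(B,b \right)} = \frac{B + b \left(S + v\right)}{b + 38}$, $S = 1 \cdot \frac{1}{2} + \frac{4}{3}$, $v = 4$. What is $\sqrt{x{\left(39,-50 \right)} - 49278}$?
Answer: $\frac{5 i \sqrt{70930}}{6} \approx 221.94 i$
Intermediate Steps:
$S = \frac{11}{6}$ ($S = 1 \cdot \frac{1}{2} + 4 \cdot \frac{1}{3} = \frac{1}{2} + \frac{4}{3} = \frac{11}{6} \approx 1.8333$)
$x{\left(B,b \right)} = \frac{B + \frac{35 b}{6}}{38 + b}$ ($x{\left(B,b \right)} = \frac{B + b \left(\frac{11}{6} + 4\right)}{b + 38} = \frac{B + b \frac{35}{6}}{38 + b} = \frac{B + \frac{35 b}{6}}{38 + b}$)
$\sqrt{x{\left(39,-50 \right)} - 49278} = \sqrt{\frac{39 + \frac{35}{6} \left(-50\right)}{38 - 50} - 49278} = \sqrt{\frac{39 - \frac{875}{3}}{-12} - 49278} = \sqrt{\left(- \frac{1}{12}\right) \left(- \frac{758}{3}\right) - 49278} = \sqrt{\frac{379}{18} - 49278} = \sqrt{- \frac{886625}{18}} = \frac{5 i \sqrt{70930}}{6}$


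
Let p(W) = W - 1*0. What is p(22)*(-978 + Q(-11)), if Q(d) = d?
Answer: -21758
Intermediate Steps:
p(W) = W (p(W) = W + 0 = W)
p(22)*(-978 + Q(-11)) = 22*(-978 - 11) = 22*(-989) = -21758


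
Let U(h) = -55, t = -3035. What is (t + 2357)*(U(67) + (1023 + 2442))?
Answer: -2311980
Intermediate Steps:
(t + 2357)*(U(67) + (1023 + 2442)) = (-3035 + 2357)*(-55 + (1023 + 2442)) = -678*(-55 + 3465) = -678*3410 = -2311980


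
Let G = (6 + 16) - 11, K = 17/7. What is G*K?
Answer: 187/7 ≈ 26.714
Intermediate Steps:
K = 17/7 (K = 17*(⅐) = 17/7 ≈ 2.4286)
G = 11 (G = 22 - 11 = 11)
G*K = 11*(17/7) = 187/7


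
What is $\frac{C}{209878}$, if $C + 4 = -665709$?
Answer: $- \frac{665713}{209878} \approx -3.1719$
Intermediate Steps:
$C = -665713$ ($C = -4 - 665709 = -665713$)
$\frac{C}{209878} = - \frac{665713}{209878}$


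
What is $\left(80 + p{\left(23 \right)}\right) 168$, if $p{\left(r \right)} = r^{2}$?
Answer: $102312$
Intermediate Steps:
$\left(80 + p{\left(23 \right)}\right) 168 = \left(80 + 23^{2}\right) 168 = \left(80 + 529\right) 168 = 609 \cdot 168 = 102312$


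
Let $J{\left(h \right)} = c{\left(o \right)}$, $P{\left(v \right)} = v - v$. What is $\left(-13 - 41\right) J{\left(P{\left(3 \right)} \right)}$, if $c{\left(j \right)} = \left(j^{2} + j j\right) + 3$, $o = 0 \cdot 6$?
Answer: $-162$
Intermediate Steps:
$o = 0$
$P{\left(v \right)} = 0$
$c{\left(j \right)} = 3 + 2 j^{2}$ ($c{\left(j \right)} = \left(j^{2} + j^{2}\right) + 3 = 2 j^{2} + 3 = 3 + 2 j^{2}$)
$J{\left(h \right)} = 3$ ($J{\left(h \right)} = 3 + 2 \cdot 0^{2} = 3 + 2 \cdot 0 = 3 + 0 = 3$)
$\left(-13 - 41\right) J{\left(P{\left(3 \right)} \right)} = \left(-13 - 41\right) 3 = \left(-54\right) 3 = -162$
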